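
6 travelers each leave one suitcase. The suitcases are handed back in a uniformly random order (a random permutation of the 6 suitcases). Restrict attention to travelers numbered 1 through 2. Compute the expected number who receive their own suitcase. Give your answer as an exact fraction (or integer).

Let Xᵢ = 1 if person i gets their own suitcase. For each i, P(Xᵢ=1) = 1/6.
By linearity of expectation, E[X₁+…+X_2] = 2·(1/6) = 1/3.

1/3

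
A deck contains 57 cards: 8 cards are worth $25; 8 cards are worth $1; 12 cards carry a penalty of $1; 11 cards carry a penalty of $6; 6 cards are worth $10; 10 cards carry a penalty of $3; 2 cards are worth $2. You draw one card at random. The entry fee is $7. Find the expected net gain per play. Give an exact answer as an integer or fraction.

-235/57 dollars

E[payout] = (8/57)·25 + (8/57)·1 + (12/57)·(-1) + (11/57)·(-6) + (6/57)·10 + (10/57)·(-3) + (2/57)·2 = 164/57
Expected profit = 164/57 − 7 = -235/57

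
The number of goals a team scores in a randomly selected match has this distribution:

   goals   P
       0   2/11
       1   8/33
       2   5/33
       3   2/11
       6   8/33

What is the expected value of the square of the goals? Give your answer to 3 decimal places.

11.212

E[X²] = (2/11)·0 + (8/33)·1 + (5/33)·4 + (2/11)·9 + (8/33)·36
     = 370/33 ≈ 11.212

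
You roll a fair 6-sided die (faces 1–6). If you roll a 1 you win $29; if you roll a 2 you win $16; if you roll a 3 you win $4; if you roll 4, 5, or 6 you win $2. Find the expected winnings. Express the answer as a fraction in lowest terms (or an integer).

55/6 dollars

E[payout] = (1/2)·2 + (1/6)·4 + (1/6)·16 + (1/6)·29 = 55/6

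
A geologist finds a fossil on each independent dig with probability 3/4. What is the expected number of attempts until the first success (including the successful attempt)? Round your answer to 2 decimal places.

For a geometric distribution, E[trials] = 1/p = 1/(3/4) = 4/3.
≈ 1.33

1.33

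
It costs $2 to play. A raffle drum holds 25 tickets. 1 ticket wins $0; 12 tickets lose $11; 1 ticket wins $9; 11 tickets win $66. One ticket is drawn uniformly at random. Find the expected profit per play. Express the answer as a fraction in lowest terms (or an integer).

E[payout] = (1/25)·0 + (12/25)·(-11) + (1/25)·9 + (11/25)·66 = 603/25
Expected profit = 603/25 − 2 = 553/25

553/25 dollars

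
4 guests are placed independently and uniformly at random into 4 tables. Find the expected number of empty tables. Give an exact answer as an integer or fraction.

Let Xⱼ=1 if table j is empty. P(Xⱼ=1) = ((4-1)/4)^4 = 81/256.
By linearity, E[#empty] = 4·81/256 = 81/64.

81/64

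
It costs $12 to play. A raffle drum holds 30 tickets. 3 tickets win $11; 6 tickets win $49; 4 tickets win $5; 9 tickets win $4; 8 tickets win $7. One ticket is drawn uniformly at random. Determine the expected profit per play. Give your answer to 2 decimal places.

$2.63

E[payout] = (3/30)·11 + (6/30)·49 + (4/30)·5 + (9/30)·4 + (8/30)·7 = 439/30
Expected profit = 439/30 − 12 = 79/30 ≈ $2.63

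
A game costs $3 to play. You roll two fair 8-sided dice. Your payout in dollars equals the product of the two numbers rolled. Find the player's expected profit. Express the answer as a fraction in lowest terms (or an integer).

69/4 dollars

Distribution of the product of the two numbers rolled: 1 w.p. 1/64, 2 w.p. 1/32, 3 w.p. 1/32, 4 w.p. 3/64, 5 w.p. 1/32, 6 w.p. 1/16, …
E[payout] = (1/64)·1 + (1/32)·2 + (1/32)·3 + (3/64)·4 + (1/32)·5 + (1/16)·6 + (1/32)·7 + (1/16)·8 + (1/64)·9 + (1/32)·10 + (1/16)·12 + (1/32)·14 + (1/32)·15 + (3/64)·16 + (1/32)·18 + (1/32)·20 + (1/32)·21 + (1/16)·24 + (1/64)·25 + (1/32)·28 + (1/32)·30 + (1/32)·32 + (1/32)·35 + (1/64)·36 + (1/32)·40 + (1/32)·42 + (1/32)·48 + (1/64)·49 + (1/32)·56 + (1/64)·64 = 81/4
Expected profit = 81/4 − 3 = 69/4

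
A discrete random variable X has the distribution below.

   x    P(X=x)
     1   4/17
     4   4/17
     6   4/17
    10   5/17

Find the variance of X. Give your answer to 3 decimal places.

11.308

E[X] = (4/17)·1 + (4/17)·4 + (4/17)·6 + (5/17)·10 = 94/17
E[X²] = (4/17)·1 + (4/17)·16 + (4/17)·36 + (5/17)·100 = 712/17
Var(X) = 712/17 − (94/17)² = 3268/289 ≈ 11.308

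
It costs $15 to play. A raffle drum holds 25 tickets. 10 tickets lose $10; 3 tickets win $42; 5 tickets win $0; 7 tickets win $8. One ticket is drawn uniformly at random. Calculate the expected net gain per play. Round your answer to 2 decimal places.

E[payout] = (10/25)·(-10) + (3/25)·42 + (5/25)·0 + (7/25)·8 = 82/25
Expected profit = 82/25 − 15 = -293/25 ≈ -$11.72

-$11.72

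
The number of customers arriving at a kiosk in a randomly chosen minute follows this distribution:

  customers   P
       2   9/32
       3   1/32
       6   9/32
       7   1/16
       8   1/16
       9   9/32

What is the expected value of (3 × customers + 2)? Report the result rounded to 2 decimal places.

19.44

E[3x+2] = (9/32)·8 + (1/32)·11 + (9/32)·20 + (1/16)·23 + (1/16)·26 + (9/32)·29
     = 311/16 ≈ 19.44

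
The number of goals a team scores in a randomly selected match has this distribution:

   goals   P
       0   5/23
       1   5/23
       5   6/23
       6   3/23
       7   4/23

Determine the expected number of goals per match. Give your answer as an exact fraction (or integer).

81/23

E[X] = (5/23)·0 + (5/23)·1 + (6/23)·5 + (3/23)·6 + (4/23)·7
     = 81/23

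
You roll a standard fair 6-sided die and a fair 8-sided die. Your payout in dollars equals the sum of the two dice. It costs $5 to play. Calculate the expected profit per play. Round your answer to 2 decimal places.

Distribution of the sum of the two dice: 2 w.p. 1/48, 3 w.p. 1/24, 4 w.p. 1/16, 5 w.p. 1/12, 6 w.p. 5/48, 7 w.p. 1/8, …
E[payout] = (1/48)·2 + (1/24)·3 + (1/16)·4 + (1/12)·5 + (5/48)·6 + (1/8)·7 + (1/8)·8 + (1/8)·9 + (5/48)·10 + (1/12)·11 + (1/16)·12 + (1/24)·13 + (1/48)·14 = 8
Expected profit = 8 − 5 = 3 ≈ $3.00

$3.00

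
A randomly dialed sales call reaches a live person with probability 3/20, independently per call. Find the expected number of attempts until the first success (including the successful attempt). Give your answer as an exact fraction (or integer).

20/3

For a geometric distribution, E[trials] = 1/p = 1/(3/20) = 20/3.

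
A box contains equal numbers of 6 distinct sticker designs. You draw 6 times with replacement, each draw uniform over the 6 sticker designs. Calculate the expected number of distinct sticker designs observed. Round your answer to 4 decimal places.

3.9906

Let Xⱼ=1 if type j appears at least once. P(Xⱼ=1) = 1 − ((6−1)/6)^6 = 31031/46656.
E[#distinct] = 6·31031/46656 = 31031/7776.
≈ 3.9906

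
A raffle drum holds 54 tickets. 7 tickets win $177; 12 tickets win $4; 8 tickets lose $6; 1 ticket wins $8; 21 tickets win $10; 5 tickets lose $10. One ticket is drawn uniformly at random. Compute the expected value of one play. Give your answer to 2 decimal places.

E[payout] = (7/54)·177 + (12/54)·4 + (8/54)·(-6) + (1/54)·8 + (21/54)·10 + (5/54)·(-10) = 469/18
≈ $26.06

$26.06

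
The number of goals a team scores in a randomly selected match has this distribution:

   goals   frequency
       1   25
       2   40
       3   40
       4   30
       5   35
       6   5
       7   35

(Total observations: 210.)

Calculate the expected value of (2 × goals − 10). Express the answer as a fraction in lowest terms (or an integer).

Total = 210, so P(goals=1) = 25/210, etc.
E[2x-10] = (5/42)·(-8) + (4/21)·(-6) + (4/21)·(-4) + (1/7)·(-2) + (1/6)·0 + (1/42)·2 + (1/6)·4
     = -17/7

-17/7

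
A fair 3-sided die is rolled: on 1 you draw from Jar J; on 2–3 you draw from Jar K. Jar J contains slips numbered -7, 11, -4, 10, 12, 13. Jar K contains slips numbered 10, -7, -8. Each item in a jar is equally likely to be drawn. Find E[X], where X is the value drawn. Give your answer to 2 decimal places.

E[X | Jar J] = (-7 + 11 − 4 + 10 + 12 + 13)/6 = 35/6
E[X | Jar K] = (10 − 7 − 8)/3 = -5/3
E[X] = (1/3)·35/6 + (2/3)·(-5/3) = 5/6 ≈ 0.83

0.83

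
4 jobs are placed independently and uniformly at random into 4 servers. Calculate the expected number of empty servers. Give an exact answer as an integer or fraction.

81/64

Let Xⱼ=1 if server j is empty. P(Xⱼ=1) = ((4-1)/4)^4 = 81/256.
By linearity, E[#empty] = 4·81/256 = 81/64.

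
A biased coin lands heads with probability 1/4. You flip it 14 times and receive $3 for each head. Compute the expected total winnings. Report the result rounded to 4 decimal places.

$10.5000

E[#heads] = 14·1/4 = 7/2 (linearity over flips).
E[winnings] = 3·7/2 = 21/2.
≈ 10.5000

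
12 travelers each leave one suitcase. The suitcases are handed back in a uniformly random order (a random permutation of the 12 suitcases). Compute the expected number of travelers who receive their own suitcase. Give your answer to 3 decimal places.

1.000

Let Xᵢ = 1 if person i gets their own suitcase. For each i, P(Xᵢ=1) = 1/12.
By linearity of expectation, E[X₁+…+X_12] = 12·(1/12) = 1.
≈ 1.000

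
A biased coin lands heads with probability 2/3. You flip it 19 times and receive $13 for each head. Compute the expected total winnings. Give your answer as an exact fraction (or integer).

494/3 dollars

E[#heads] = 19·2/3 = 38/3 (linearity over flips).
E[winnings] = 13·38/3 = 494/3.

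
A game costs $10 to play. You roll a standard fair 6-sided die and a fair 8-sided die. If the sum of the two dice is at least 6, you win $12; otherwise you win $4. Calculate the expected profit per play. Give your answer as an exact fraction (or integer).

1/3 dollars

E[payout] = (5/24)·4 + (19/24)·12 = 31/3
Expected profit = 31/3 − 10 = 1/3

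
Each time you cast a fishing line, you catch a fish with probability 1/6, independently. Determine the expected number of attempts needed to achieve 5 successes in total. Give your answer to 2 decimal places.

By linearity (sum of 5 independent geometric waits), E[trials] = 5/p = 5/(1/6) = 30.
≈ 30.00

30.00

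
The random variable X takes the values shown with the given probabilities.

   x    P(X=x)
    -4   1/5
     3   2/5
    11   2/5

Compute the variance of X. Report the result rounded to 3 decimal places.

E[X] = (1/5)·(-4) + (2/5)·3 + (2/5)·11 = 24/5
E[X²] = (1/5)·16 + (2/5)·9 + (2/5)·121 = 276/5
Var(X) = 276/5 − (24/5)² = 804/25 ≈ 32.160

32.160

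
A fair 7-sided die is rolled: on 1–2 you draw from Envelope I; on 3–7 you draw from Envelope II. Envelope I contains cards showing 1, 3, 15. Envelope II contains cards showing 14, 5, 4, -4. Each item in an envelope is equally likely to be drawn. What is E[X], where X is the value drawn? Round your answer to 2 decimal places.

5.20

E[X | Envelope I] = (1 + 3 + 15)/3 = 19/3
E[X | Envelope II] = (14 + 5 + 4 − 4)/4 = 19/4
E[X] = (2/7)·19/3 + (5/7)·19/4 = 437/84 ≈ 5.20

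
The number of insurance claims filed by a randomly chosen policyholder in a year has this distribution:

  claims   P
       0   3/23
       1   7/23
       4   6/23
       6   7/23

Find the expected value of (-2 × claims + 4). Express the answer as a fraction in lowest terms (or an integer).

E[-2x+4] = (3/23)·4 + (7/23)·2 + (6/23)·(-4) + (7/23)·(-8)
     = -54/23

-54/23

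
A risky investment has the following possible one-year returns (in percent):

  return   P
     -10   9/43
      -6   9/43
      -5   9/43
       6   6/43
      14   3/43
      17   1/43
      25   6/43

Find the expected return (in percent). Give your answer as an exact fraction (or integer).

E[X] = (9/43)·(-10) + (9/43)·(-6) + (9/43)·(-5) + (6/43)·6 + (3/43)·14 + (1/43)·17 + (6/43)·25
     = 56/43

56/43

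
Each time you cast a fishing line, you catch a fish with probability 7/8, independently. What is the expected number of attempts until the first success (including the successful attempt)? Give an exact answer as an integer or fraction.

8/7

For a geometric distribution, E[trials] = 1/p = 1/(7/8) = 8/7.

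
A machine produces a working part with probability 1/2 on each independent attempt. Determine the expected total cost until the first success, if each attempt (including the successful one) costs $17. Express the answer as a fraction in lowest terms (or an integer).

$34

E[#attempts] = 1/p = 2; E[cost] = 17·2 = 34.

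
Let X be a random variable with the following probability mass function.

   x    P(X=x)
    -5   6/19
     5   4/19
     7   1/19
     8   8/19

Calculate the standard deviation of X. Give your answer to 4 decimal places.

E[X] = 61/19, E[X²] = 811/19
Var(X) = E[X²] − (E[X])² = 811/19 − 3721/361 = 11688/361
SD(X) = √(11688/361) ≈ 5.6901

5.6901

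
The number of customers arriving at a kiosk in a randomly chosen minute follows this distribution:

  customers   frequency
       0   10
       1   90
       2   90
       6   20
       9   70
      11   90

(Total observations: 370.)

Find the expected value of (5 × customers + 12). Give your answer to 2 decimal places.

39.16

Total = 370, so P(customers=0) = 10/370, etc.
E[5x+12] = (1/37)·12 + (9/37)·17 + (9/37)·22 + (2/37)·42 + (7/37)·57 + (9/37)·67
     = 1449/37 ≈ 39.16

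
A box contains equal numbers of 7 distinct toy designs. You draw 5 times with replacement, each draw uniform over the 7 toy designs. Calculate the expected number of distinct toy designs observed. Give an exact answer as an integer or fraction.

Let Xⱼ=1 if type j appears at least once. P(Xⱼ=1) = 1 − ((7−1)/7)^5 = 9031/16807.
E[#distinct] = 7·9031/16807 = 9031/2401.

9031/2401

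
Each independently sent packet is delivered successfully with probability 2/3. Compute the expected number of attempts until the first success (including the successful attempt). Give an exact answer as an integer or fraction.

3/2

For a geometric distribution, E[trials] = 1/p = 1/(2/3) = 3/2.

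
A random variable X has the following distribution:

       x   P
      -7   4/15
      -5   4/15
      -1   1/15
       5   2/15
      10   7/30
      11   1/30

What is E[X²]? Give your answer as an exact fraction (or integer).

101/2

E[X²] = (4/15)·49 + (4/15)·25 + (1/15)·1 + (2/15)·25 + (7/30)·100 + (1/30)·121
     = 101/2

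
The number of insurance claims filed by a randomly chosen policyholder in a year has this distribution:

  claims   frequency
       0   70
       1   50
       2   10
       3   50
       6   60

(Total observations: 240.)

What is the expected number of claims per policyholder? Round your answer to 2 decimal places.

2.42

Total = 240, so P(claims=0) = 70/240, etc.
E[X] = (7/24)·0 + (5/24)·1 + (1/24)·2 + (5/24)·3 + (1/4)·6
     = 29/12 ≈ 2.42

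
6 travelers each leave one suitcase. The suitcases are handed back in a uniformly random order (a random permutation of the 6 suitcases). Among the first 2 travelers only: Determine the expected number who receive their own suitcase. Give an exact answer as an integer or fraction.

Let Xᵢ = 1 if person i gets their own suitcase. For each i, P(Xᵢ=1) = 1/6.
By linearity of expectation, E[X₁+…+X_2] = 2·(1/6) = 1/3.

1/3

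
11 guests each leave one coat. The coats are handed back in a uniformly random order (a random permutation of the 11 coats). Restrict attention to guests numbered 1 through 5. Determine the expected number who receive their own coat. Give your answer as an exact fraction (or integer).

5/11

Let Xᵢ = 1 if person i gets their own coat. For each i, P(Xᵢ=1) = 1/11.
By linearity of expectation, E[X₁+…+X_5] = 5·(1/11) = 5/11.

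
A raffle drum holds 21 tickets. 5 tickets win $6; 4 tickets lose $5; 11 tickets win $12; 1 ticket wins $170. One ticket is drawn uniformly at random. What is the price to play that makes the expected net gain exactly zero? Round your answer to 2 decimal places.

E[payout] = (5/21)·6 + (4/21)·(-5) + (11/21)·12 + (1/21)·170 = 104/7
Fair fee = E[payout] = 104/7 ≈ $14.86

$14.86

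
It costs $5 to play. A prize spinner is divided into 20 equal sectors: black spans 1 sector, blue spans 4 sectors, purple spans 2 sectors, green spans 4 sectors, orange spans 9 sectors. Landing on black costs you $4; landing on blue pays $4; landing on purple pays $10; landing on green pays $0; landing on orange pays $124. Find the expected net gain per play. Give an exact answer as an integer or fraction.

262/5 dollars

E[payout] = (1/20)·(-4) + (4/20)·4 + (2/20)·10 + (4/20)·0 + (9/20)·124 = 287/5
Expected profit = 287/5 − 5 = 262/5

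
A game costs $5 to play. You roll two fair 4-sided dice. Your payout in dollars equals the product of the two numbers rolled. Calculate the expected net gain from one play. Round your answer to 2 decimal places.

Distribution of the product of the two numbers rolled: 1 w.p. 1/16, 2 w.p. 1/8, 3 w.p. 1/8, 4 w.p. 3/16, 6 w.p. 1/8, 8 w.p. 1/8, …
E[payout] = (1/16)·1 + (1/8)·2 + (1/8)·3 + (3/16)·4 + (1/8)·6 + (1/8)·8 + (1/16)·9 + (1/8)·12 + (1/16)·16 = 25/4
Expected profit = 25/4 − 5 = 5/4 ≈ $1.25

$1.25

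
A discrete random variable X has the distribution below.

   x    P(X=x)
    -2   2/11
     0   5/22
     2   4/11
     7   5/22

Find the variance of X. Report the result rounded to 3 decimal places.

E[X] = (2/11)·(-2) + (5/22)·0 + (4/11)·2 + (5/22)·7 = 43/22
E[X²] = (2/11)·4 + (5/22)·0 + (4/11)·4 + (5/22)·49 = 293/22
Var(X) = 293/22 − (43/22)² = 4597/484 ≈ 9.498

9.498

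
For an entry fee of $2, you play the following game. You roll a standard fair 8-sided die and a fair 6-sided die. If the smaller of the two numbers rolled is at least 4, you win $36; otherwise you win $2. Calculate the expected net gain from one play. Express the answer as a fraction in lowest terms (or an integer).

85/8 dollars

E[payout] = (11/16)·2 + (5/16)·36 = 101/8
Expected profit = 101/8 − 2 = 85/8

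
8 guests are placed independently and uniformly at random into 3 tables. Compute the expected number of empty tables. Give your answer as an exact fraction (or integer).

256/2187

Let Xⱼ=1 if table j is empty. P(Xⱼ=1) = ((3-1)/3)^8 = 256/6561.
By linearity, E[#empty] = 3·256/6561 = 256/2187.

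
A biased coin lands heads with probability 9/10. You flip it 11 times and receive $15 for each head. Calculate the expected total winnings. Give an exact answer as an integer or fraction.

E[#heads] = 11·9/10 = 99/10 (linearity over flips).
E[winnings] = 15·99/10 = 297/2.

297/2 dollars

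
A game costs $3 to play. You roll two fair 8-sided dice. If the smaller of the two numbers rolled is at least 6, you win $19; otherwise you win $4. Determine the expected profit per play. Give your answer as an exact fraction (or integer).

E[payout] = (55/64)·4 + (9/64)·19 = 391/64
Expected profit = 391/64 − 3 = 199/64

199/64 dollars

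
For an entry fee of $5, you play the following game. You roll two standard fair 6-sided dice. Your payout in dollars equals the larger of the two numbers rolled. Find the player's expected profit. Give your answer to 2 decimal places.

-$0.53

Distribution of the larger of the two numbers rolled: 1 w.p. 1/36, 2 w.p. 1/12, 3 w.p. 5/36, 4 w.p. 7/36, 5 w.p. 1/4, 6 w.p. 11/36
E[payout] = (1/36)·1 + (1/12)·2 + (5/36)·3 + (7/36)·4 + (1/4)·5 + (11/36)·6 = 161/36
Expected profit = 161/36 − 5 = -19/36 ≈ -$0.53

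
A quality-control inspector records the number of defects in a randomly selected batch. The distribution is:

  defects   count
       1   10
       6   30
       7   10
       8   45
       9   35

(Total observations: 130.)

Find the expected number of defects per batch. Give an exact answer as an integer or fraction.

187/26

Total = 130, so P(defects=1) = 10/130, etc.
E[X] = (1/13)·1 + (3/13)·6 + (1/13)·7 + (9/26)·8 + (7/26)·9
     = 187/26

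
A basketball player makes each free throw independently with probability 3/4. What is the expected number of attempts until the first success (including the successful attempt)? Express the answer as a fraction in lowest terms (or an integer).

For a geometric distribution, E[trials] = 1/p = 1/(3/4) = 4/3.

4/3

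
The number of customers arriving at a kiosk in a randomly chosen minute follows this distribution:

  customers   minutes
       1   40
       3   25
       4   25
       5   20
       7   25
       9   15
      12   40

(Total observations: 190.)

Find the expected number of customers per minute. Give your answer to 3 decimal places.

Total = 190, so P(customers=1) = 40/190, etc.
E[X] = (4/19)·1 + (5/38)·3 + (5/38)·4 + (2/19)·5 + (5/38)·7 + (3/38)·9 + (4/19)·12
     = 221/38 ≈ 5.816

5.816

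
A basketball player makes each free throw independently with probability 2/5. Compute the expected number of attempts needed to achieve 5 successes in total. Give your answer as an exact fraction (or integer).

By linearity (sum of 5 independent geometric waits), E[trials] = 5/p = 5/(2/5) = 25/2.

25/2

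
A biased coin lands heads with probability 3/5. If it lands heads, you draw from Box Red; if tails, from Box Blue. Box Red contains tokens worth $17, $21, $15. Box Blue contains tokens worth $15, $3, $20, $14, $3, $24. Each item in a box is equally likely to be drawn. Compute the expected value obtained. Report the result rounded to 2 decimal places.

E[X | Box Red] = (17 + 21 + 15)/3 = 53/3
E[X | Box Blue] = (15 + 3 + 20 + 14 + 3 + 24)/6 = 79/6
E[X] = (3/5)·53/3 + (2/5)·79/6 = 238/15 ≈ 15.87

$15.87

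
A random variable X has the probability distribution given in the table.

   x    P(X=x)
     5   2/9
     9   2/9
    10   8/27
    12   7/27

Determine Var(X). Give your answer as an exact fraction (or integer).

4484/729

E[X] = (2/9)·5 + (2/9)·9 + (8/27)·10 + (7/27)·12 = 248/27
E[X²] = (2/9)·25 + (2/9)·81 + (8/27)·100 + (7/27)·144 = 2444/27
Var(X) = 2444/27 − (248/27)² = 4484/729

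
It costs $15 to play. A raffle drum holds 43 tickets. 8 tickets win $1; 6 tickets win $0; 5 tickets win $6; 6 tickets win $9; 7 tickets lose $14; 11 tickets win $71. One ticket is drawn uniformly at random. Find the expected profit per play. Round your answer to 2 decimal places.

E[payout] = (8/43)·1 + (6/43)·0 + (5/43)·6 + (6/43)·9 + (7/43)·(-14) + (11/43)·71 = 775/43
Expected profit = 775/43 − 15 = 130/43 ≈ $3.02

$3.02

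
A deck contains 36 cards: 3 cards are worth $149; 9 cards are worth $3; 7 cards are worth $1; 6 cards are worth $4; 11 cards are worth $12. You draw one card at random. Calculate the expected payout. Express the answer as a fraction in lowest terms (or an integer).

637/36 dollars

E[payout] = (3/36)·149 + (9/36)·3 + (7/36)·1 + (6/36)·4 + (11/36)·12 = 637/36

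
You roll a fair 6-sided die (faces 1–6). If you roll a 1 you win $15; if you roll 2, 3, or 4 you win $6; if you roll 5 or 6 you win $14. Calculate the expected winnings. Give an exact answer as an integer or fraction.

E[payout] = (1/2)·6 + (1/3)·14 + (1/6)·15 = 61/6

61/6 dollars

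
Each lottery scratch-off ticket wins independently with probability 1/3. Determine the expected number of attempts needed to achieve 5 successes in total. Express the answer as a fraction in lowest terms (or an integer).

By linearity (sum of 5 independent geometric waits), E[trials] = 5/p = 5/(1/3) = 15.

15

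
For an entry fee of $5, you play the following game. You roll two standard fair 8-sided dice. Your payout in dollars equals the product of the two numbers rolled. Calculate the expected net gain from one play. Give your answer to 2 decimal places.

$15.25

Distribution of the product of the two numbers rolled: 1 w.p. 1/64, 2 w.p. 1/32, 3 w.p. 1/32, 4 w.p. 3/64, 5 w.p. 1/32, 6 w.p. 1/16, …
E[payout] = (1/64)·1 + (1/32)·2 + (1/32)·3 + (3/64)·4 + (1/32)·5 + (1/16)·6 + (1/32)·7 + (1/16)·8 + (1/64)·9 + (1/32)·10 + (1/16)·12 + (1/32)·14 + (1/32)·15 + (3/64)·16 + (1/32)·18 + (1/32)·20 + (1/32)·21 + (1/16)·24 + (1/64)·25 + (1/32)·28 + (1/32)·30 + (1/32)·32 + (1/32)·35 + (1/64)·36 + (1/32)·40 + (1/32)·42 + (1/32)·48 + (1/64)·49 + (1/32)·56 + (1/64)·64 = 81/4
Expected profit = 81/4 − 5 = 61/4 ≈ $15.25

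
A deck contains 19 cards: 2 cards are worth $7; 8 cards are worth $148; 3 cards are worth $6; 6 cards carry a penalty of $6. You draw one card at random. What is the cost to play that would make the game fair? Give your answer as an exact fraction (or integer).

E[payout] = (2/19)·7 + (8/19)·148 + (3/19)·6 + (6/19)·(-6) = 1180/19
Fair fee = E[payout] = 1180/19

1180/19 dollars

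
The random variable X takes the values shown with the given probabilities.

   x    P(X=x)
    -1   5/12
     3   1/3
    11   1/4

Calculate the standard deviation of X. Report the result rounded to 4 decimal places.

4.7493

E[X] = 10/3, E[X²] = 101/3
Var(X) = E[X²] − (E[X])² = 101/3 − 100/9 = 203/9
SD(X) = √(203/9) ≈ 4.7493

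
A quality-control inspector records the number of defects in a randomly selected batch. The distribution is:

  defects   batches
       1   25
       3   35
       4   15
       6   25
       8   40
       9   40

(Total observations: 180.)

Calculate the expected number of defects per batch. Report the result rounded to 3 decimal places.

Total = 180, so P(defects=1) = 25/180, etc.
E[X] = (5/36)·1 + (7/36)·3 + (1/12)·4 + (5/36)·6 + (2/9)·8 + (2/9)·9
     = 17/3 ≈ 5.667

5.667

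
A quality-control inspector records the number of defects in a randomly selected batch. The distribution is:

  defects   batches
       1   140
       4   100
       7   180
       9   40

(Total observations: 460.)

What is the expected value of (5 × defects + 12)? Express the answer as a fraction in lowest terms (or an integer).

816/23

Total = 460, so P(defects=1) = 140/460, etc.
E[5x+12] = (7/23)·17 + (5/23)·32 + (9/23)·47 + (2/23)·57
     = 816/23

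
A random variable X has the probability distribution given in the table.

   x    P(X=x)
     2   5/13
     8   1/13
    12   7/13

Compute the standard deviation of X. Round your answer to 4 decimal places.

E[X] = 102/13, E[X²] = 84
Var(X) = E[X²] − (E[X])² = 84 − 10404/169 = 3792/169
SD(X) = √(3792/169) ≈ 4.7369

4.7369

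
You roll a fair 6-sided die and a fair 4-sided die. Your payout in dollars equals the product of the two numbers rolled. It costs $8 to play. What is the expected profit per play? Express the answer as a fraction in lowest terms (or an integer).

3/4 dollars

Distribution of the product of the two numbers rolled: 1 w.p. 1/24, 2 w.p. 1/12, 3 w.p. 1/12, 4 w.p. 1/8, 5 w.p. 1/24, 6 w.p. 1/8, …
E[payout] = (1/24)·1 + (1/12)·2 + (1/12)·3 + (1/8)·4 + (1/24)·5 + (1/8)·6 + (1/12)·8 + (1/24)·9 + (1/24)·10 + (1/8)·12 + (1/24)·15 + (1/24)·16 + (1/24)·18 + (1/24)·20 + (1/24)·24 = 35/4
Expected profit = 35/4 − 8 = 3/4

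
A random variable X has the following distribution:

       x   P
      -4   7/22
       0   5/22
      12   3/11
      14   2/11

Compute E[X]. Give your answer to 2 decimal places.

E[X] = (7/22)·(-4) + (5/22)·0 + (3/11)·12 + (2/11)·14
     = 50/11 ≈ 4.55

4.55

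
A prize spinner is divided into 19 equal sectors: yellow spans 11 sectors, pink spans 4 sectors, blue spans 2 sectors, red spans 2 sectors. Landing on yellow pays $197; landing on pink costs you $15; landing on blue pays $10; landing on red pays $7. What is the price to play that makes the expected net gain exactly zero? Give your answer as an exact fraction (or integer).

E[payout] = (11/19)·197 + (4/19)·(-15) + (2/19)·10 + (2/19)·7 = 2141/19
Fair fee = E[payout] = 2141/19

2141/19 dollars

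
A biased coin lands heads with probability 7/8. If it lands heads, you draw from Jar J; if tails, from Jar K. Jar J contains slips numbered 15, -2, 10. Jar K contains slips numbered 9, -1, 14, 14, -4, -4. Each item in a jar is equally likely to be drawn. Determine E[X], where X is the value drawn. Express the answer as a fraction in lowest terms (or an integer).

E[X | Jar J] = (15 − 2 + 10)/3 = 23/3
E[X | Jar K] = (9 − 1 + 14 + 14 − 4 − 4)/6 = 14/3
E[X] = (7/8)·23/3 + (1/8)·14/3 = 175/24

175/24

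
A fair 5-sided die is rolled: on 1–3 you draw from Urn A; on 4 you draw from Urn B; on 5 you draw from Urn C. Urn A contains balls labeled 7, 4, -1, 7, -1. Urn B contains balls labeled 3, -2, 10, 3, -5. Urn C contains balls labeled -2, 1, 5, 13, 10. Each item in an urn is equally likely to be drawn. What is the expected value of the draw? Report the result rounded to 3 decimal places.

3.360

E[X | Urn A] = (7 + 4 − 1 + 7 − 1)/5 = 16/5
E[X | Urn B] = (3 − 2 + 10 + 3 − 5)/5 = 9/5
E[X | Urn C] = (-2 + 1 + 5 + 13 + 10)/5 = 27/5
E[X] = (3/5)·16/5 + (1/5)·9/5 + (1/5)·27/5 = 84/25 ≈ 3.360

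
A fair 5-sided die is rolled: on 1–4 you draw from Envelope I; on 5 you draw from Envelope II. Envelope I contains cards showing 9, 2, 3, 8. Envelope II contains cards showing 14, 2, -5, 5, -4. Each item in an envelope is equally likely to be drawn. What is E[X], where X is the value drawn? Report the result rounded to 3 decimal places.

4.880

E[X | Envelope I] = (9 + 2 + 3 + 8)/4 = 11/2
E[X | Envelope II] = (14 + 2 − 5 + 5 − 4)/5 = 12/5
E[X] = (4/5)·11/2 + (1/5)·12/5 = 122/25 ≈ 4.880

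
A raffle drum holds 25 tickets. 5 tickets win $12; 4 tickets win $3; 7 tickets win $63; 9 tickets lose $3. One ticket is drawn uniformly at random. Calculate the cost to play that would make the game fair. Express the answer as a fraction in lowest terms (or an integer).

486/25 dollars

E[payout] = (5/25)·12 + (4/25)·3 + (7/25)·63 + (9/25)·(-3) = 486/25
Fair fee = E[payout] = 486/25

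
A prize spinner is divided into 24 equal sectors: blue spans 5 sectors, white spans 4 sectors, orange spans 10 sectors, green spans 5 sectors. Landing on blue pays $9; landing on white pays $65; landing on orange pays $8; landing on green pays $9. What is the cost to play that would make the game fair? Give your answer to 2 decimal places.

$17.92

E[payout] = (5/24)·9 + (4/24)·65 + (10/24)·8 + (5/24)·9 = 215/12
Fair fee = E[payout] = 215/12 ≈ $17.92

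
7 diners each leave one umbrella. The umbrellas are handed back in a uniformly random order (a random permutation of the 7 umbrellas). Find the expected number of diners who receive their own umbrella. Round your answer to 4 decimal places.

1.0000

Let Xᵢ = 1 if person i gets their own umbrella. For each i, P(Xᵢ=1) = 1/7.
By linearity of expectation, E[X₁+…+X_7] = 7·(1/7) = 1.
≈ 1.0000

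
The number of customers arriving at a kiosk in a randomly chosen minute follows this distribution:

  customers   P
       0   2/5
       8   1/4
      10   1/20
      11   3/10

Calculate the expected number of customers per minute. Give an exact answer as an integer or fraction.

29/5

E[X] = (2/5)·0 + (1/4)·8 + (1/20)·10 + (3/10)·11
     = 29/5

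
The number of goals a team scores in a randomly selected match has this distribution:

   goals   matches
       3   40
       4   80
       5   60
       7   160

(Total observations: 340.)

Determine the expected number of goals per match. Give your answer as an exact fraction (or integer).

93/17

Total = 340, so P(goals=3) = 40/340, etc.
E[X] = (2/17)·3 + (4/17)·4 + (3/17)·5 + (8/17)·7
     = 93/17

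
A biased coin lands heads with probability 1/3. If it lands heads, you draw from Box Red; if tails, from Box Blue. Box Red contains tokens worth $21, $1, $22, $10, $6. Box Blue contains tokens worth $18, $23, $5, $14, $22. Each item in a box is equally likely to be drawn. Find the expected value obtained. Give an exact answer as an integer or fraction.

E[X | Box Red] = (21 + 1 + 22 + 10 + 6)/5 = 12
E[X | Box Blue] = (18 + 23 + 5 + 14 + 22)/5 = 82/5
E[X] = (1/3)·12 + (2/3)·82/5 = 224/15

224/15 dollars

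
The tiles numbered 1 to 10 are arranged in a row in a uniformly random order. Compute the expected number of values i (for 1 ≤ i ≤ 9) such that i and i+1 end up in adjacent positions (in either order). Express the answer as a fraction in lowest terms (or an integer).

9/5

For each i ∈ {1,…,9}, let Xᵢ = 1 if i and i+1 are adjacent. P(Xᵢ=1) = 2·(10−1)!/10! = 2/10.
By linearity, E[ΣXᵢ] = (9)·(2/10) = 9/5.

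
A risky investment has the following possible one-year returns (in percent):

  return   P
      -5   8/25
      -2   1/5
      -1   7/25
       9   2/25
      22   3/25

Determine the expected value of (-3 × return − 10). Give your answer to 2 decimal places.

-13.24

E[-3x-10] = (8/25)·5 + (1/5)·(-4) + (7/25)·(-7) + (2/25)·(-37) + (3/25)·(-76)
     = -331/25 ≈ -13.24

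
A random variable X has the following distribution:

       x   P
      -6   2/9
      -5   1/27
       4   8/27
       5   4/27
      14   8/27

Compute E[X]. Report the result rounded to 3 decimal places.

4.556

E[X] = (2/9)·(-6) + (1/27)·(-5) + (8/27)·4 + (4/27)·5 + (8/27)·14
     = 41/9 ≈ 4.556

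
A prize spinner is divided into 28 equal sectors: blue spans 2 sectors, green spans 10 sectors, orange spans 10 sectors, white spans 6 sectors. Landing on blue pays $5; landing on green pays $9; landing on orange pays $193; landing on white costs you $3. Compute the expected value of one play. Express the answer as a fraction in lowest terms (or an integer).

E[payout] = (2/28)·5 + (10/28)·9 + (10/28)·193 + (6/28)·(-3) = 503/7

503/7 dollars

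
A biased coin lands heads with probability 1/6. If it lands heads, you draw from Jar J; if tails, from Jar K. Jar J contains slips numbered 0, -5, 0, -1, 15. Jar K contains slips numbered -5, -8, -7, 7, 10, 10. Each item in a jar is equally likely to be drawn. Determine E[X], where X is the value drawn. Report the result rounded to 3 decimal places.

E[X | Jar J] = (0 − 5 + 0 − 1 + 15)/5 = 9/5
E[X | Jar K] = (-5 − 8 − 7 + 7 + 10 + 10)/6 = 7/6
E[X] = (1/6)·9/5 + (5/6)·7/6 = 229/180 ≈ 1.272

1.272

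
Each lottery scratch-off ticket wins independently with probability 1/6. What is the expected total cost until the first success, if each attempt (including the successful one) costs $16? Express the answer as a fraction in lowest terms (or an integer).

$96

E[#attempts] = 1/p = 6; E[cost] = 16·6 = 96.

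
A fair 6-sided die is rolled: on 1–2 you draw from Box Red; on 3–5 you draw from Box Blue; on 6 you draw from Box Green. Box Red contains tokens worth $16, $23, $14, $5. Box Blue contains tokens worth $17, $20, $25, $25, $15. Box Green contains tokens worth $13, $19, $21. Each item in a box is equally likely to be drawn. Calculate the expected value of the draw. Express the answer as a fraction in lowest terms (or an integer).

809/45 dollars

E[X | Box Red] = (16 + 23 + 14 + 5)/4 = 29/2
E[X | Box Blue] = (17 + 20 + 25 + 25 + 15)/5 = 102/5
E[X | Box Green] = (13 + 19 + 21)/3 = 53/3
E[X] = (1/3)·29/2 + (1/2)·102/5 + (1/6)·53/3 = 809/45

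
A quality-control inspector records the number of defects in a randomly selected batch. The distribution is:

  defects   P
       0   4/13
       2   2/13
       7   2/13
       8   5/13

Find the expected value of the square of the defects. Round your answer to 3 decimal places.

E[X²] = (4/13)·0 + (2/13)·4 + (2/13)·49 + (5/13)·64
     = 426/13 ≈ 32.769

32.769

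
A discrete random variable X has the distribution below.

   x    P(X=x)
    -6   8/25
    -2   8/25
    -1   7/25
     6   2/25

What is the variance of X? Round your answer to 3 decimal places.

E[X] = (8/25)·(-6) + (8/25)·(-2) + (7/25)·(-1) + (2/25)·6 = -59/25
E[X²] = (8/25)·36 + (8/25)·4 + (7/25)·1 + (2/25)·36 = 399/25
Var(X) = 399/25 − (-59/25)² = 6494/625 ≈ 10.390

10.390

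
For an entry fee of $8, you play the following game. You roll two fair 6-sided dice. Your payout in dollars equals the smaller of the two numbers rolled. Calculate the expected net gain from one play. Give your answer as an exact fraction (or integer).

-197/36 dollars

Distribution of the smaller of the two numbers rolled: 1 w.p. 11/36, 2 w.p. 1/4, 3 w.p. 7/36, 4 w.p. 5/36, 5 w.p. 1/12, 6 w.p. 1/36
E[payout] = (11/36)·1 + (1/4)·2 + (7/36)·3 + (5/36)·4 + (1/12)·5 + (1/36)·6 = 91/36
Expected profit = 91/36 − 8 = -197/36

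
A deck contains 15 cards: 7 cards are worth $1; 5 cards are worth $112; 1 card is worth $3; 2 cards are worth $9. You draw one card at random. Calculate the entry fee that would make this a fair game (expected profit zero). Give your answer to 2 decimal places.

$39.20

E[payout] = (7/15)·1 + (5/15)·112 + (1/15)·3 + (2/15)·9 = 196/5
Fair fee = E[payout] = 196/5 ≈ $39.20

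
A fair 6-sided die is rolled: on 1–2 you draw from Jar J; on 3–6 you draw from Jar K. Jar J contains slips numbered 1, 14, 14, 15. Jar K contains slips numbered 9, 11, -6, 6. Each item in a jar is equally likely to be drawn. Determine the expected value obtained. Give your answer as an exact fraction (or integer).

7

E[X | Jar J] = (1 + 14 + 14 + 15)/4 = 11
E[X | Jar K] = (9 + 11 − 6 + 6)/4 = 5
E[X] = (1/3)·11 + (2/3)·5 = 7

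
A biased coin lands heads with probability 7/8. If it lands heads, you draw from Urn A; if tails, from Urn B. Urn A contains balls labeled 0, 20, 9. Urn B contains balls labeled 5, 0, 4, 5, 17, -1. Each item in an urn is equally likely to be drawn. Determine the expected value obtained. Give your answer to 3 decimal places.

9.083

E[X | Urn A] = (0 + 20 + 9)/3 = 29/3
E[X | Urn B] = (5 + 0 + 4 + 5 + 17 − 1)/6 = 5
E[X] = (7/8)·29/3 + (1/8)·5 = 109/12 ≈ 9.083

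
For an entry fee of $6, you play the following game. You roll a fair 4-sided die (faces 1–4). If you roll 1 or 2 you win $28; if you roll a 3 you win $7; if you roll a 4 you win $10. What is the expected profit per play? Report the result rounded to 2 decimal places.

E[payout] = (1/4)·7 + (1/4)·10 + (1/2)·28 = 73/4
Expected profit = 73/4 − 6 = 49/4 ≈ $12.25

$12.25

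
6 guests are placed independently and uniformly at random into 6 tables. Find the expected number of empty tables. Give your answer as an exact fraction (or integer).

Let Xⱼ=1 if table j is empty. P(Xⱼ=1) = ((6-1)/6)^6 = 15625/46656.
By linearity, E[#empty] = 6·15625/46656 = 15625/7776.

15625/7776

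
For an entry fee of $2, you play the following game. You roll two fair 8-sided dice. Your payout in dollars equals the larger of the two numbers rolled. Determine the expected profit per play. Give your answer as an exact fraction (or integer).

Distribution of the larger of the two numbers rolled: 1 w.p. 1/64, 2 w.p. 3/64, 3 w.p. 5/64, 4 w.p. 7/64, 5 w.p. 9/64, 6 w.p. 11/64, …
E[payout] = (1/64)·1 + (3/64)·2 + (5/64)·3 + (7/64)·4 + (9/64)·5 + (11/64)·6 + (13/64)·7 + (15/64)·8 = 93/16
Expected profit = 93/16 − 2 = 61/16

61/16 dollars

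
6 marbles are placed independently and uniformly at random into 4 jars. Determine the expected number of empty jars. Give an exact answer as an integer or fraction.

Let Xⱼ=1 if jar j is empty. P(Xⱼ=1) = ((4-1)/4)^6 = 729/4096.
By linearity, E[#empty] = 4·729/4096 = 729/1024.

729/1024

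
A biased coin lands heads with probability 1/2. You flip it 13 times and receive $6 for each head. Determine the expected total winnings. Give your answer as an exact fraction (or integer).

$39

E[#heads] = 13·1/2 = 13/2 (linearity over flips).
E[winnings] = 6·13/2 = 39.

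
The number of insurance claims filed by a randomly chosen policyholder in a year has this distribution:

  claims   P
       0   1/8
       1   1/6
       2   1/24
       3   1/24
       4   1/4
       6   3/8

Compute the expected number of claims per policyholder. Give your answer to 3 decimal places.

3.625

E[X] = (1/8)·0 + (1/6)·1 + (1/24)·2 + (1/24)·3 + (1/4)·4 + (3/8)·6
     = 29/8 ≈ 3.625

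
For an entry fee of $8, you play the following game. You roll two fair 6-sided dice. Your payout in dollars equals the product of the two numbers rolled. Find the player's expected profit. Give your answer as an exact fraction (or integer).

17/4 dollars

Distribution of the product of the two numbers rolled: 1 w.p. 1/36, 2 w.p. 1/18, 3 w.p. 1/18, 4 w.p. 1/12, 5 w.p. 1/18, 6 w.p. 1/9, …
E[payout] = (1/36)·1 + (1/18)·2 + (1/18)·3 + (1/12)·4 + (1/18)·5 + (1/9)·6 + (1/18)·8 + (1/36)·9 + (1/18)·10 + (1/9)·12 + (1/18)·15 + (1/36)·16 + (1/18)·18 + (1/18)·20 + (1/18)·24 + (1/36)·25 + (1/18)·30 + (1/36)·36 = 49/4
Expected profit = 49/4 − 8 = 17/4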